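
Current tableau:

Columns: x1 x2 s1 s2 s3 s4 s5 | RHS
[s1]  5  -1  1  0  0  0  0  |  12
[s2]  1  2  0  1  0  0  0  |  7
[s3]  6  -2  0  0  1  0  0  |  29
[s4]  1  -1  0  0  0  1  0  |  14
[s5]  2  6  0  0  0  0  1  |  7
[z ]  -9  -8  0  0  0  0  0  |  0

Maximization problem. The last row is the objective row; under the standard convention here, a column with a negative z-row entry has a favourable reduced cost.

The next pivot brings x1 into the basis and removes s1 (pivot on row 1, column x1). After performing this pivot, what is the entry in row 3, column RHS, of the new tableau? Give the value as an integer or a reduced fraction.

73/5

Pivot element is row 1, column x1: 5.
Normalize row 1: new (row 1, RHS) = 12/5 = 12/5.
row 3 ← row 3 − 6·(new row 1): 29 − 6·(12/5) = 73/5.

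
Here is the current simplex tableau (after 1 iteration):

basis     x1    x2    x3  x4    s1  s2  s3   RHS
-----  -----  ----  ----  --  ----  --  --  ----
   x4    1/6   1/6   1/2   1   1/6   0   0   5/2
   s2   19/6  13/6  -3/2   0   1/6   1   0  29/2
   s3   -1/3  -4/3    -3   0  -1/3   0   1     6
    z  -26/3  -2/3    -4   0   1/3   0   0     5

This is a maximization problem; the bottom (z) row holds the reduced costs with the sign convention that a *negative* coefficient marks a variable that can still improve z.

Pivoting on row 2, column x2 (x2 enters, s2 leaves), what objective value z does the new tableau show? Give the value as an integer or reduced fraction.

123/13

Minimum ratio for x2: (29/2)/(13/6) = 87/13.
z changes by −(z-row coeff of x2)·ratio = −(-2/3)·(87/13) = 58/13.
New z = 5 + (58/13) = 123/13.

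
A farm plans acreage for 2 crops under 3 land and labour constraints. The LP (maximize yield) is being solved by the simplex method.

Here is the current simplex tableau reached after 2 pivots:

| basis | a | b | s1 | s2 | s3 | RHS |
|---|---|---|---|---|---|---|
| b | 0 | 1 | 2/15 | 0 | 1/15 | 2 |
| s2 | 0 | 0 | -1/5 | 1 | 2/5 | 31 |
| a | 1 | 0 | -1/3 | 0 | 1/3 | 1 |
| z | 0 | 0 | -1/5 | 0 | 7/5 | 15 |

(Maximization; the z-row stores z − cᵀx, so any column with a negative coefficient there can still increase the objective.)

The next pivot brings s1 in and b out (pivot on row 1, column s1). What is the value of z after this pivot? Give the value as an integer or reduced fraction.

Minimum ratio for s1: 2/(2/15) = 15.
z changes by −(z-row coeff of s1)·ratio = −(-1/5)·15 = 3.
New z = 15 + 3 = 18.

18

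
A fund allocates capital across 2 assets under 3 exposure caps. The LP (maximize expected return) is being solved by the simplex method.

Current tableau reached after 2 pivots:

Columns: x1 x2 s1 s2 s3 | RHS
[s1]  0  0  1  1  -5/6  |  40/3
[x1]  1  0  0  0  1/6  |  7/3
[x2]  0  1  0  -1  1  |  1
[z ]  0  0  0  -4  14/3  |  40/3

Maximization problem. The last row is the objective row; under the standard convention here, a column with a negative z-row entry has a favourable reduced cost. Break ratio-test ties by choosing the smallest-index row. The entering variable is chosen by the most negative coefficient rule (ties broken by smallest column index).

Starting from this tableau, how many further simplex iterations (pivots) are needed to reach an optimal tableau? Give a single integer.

pivot: s2 in, s1 out → z = 200/3
No improving column remains; optimal.

1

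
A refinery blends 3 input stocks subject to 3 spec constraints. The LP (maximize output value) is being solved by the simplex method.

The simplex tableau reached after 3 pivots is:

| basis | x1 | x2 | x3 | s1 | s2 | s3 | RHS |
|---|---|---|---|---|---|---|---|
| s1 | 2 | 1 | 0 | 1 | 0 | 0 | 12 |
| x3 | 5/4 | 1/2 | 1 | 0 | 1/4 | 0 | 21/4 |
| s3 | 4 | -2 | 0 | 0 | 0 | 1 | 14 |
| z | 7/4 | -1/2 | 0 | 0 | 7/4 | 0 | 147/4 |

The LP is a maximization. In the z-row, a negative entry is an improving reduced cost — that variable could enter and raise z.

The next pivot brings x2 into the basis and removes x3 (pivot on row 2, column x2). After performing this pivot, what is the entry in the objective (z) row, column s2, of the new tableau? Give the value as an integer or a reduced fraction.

2

Pivot element is row 2, column x2: 1/2.
Normalize row 2: new (row 2, s2) = (1/4)/(1/2) = 1/2.
z-row ← z-row − (-1/2)·(new row 2): 7/4 − (-1/2)·(1/2) = 2.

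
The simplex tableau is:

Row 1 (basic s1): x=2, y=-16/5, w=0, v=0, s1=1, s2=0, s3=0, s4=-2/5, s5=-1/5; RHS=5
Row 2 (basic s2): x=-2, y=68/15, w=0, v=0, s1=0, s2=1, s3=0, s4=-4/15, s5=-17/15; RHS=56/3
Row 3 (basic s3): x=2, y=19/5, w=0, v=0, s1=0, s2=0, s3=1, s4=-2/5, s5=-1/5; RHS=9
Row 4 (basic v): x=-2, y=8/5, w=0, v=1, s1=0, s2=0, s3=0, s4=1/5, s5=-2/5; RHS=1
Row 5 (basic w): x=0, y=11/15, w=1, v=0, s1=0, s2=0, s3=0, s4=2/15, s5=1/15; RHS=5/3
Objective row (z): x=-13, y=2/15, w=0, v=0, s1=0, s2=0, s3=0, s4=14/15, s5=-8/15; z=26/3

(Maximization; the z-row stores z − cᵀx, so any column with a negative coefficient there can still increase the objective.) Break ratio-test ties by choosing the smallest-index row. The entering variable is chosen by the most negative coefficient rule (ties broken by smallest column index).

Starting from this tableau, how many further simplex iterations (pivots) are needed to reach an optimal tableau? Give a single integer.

3

pivot: x in, s1 out → z = 247/6
pivot: y in, s3 out → z = 2225/42
pivot: s5 in, w out → z = 611/7
No improving column remains; optimal.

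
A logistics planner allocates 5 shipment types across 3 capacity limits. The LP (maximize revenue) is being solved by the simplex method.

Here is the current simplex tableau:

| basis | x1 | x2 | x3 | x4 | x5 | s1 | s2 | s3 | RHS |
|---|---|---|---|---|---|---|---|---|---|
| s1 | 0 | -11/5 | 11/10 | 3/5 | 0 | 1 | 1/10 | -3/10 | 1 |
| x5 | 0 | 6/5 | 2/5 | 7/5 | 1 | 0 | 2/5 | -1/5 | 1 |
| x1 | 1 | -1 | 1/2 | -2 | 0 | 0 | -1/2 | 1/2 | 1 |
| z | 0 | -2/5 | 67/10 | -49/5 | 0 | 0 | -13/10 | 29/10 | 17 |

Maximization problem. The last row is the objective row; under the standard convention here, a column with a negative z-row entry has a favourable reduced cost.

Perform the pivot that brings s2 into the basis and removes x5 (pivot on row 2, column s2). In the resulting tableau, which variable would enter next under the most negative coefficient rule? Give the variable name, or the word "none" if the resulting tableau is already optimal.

x4

Pivot element 2/5. New z-row = old z-row − (-13/10)·(row 2/(2/5)).
Updated z-row coefficients: x1: 0, x2: 7/2, x3: 8, x4: -21/4, x5: 13/4, s1: 0, s2: 0, s3: 9/4.
The most negative is -21/4 in column x4, so x4 would enter next.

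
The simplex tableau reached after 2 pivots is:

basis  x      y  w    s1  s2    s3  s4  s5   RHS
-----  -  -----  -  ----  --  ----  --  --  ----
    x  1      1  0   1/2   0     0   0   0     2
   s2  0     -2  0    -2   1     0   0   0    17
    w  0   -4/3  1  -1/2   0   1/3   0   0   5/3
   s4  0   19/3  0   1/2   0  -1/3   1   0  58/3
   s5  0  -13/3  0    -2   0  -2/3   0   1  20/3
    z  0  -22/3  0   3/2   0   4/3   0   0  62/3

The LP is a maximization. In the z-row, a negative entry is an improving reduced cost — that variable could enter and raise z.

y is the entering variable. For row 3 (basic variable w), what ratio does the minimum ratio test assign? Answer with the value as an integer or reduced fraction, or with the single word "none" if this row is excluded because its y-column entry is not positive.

none

The y entry in row 3 is -4/3 ≤ 0, so this row gives no ratio.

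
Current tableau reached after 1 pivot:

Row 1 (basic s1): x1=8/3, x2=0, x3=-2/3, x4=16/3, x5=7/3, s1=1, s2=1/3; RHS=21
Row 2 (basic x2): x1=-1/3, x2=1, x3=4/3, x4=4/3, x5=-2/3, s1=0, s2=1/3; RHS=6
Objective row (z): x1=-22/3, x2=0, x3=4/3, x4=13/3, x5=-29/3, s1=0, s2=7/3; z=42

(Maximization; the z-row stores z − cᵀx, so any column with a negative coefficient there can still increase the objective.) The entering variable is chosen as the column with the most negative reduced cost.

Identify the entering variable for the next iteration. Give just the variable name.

x5

Objective-row coefficients: x1: -22/3, x2: 0, x3: 4/3, x4: 13/3, x5: -29/3, s1: 0, s2: 7/3.
The most negative is -29/3 in column x5, so x5 enters.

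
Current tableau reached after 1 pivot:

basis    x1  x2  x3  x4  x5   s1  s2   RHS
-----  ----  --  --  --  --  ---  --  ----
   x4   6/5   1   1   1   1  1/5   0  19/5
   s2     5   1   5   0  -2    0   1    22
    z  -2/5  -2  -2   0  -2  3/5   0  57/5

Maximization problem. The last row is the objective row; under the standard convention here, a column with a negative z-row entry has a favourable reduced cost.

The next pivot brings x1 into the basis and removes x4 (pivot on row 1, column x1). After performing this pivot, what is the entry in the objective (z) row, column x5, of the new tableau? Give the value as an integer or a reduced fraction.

Pivot element is row 1, column x1: 6/5.
Normalize row 1: new (row 1, x5) = 1/(6/5) = 5/6.
z-row ← z-row − (-2/5)·(new row 1): -2 − (-2/5)·(5/6) = -5/3.

-5/3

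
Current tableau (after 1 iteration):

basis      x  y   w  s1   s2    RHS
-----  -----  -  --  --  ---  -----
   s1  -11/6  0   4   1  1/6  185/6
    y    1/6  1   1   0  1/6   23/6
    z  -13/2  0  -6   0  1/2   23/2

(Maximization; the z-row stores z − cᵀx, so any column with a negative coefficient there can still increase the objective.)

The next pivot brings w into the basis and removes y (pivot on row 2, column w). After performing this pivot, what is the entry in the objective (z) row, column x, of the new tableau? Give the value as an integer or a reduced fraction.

-11/2

Pivot element is row 2, column w: 1.
Normalize row 2: new (row 2, x) = (1/6)/1 = 1/6.
z-row ← z-row − (-6)·(new row 2): -13/2 − (-6)·(1/6) = -11/2.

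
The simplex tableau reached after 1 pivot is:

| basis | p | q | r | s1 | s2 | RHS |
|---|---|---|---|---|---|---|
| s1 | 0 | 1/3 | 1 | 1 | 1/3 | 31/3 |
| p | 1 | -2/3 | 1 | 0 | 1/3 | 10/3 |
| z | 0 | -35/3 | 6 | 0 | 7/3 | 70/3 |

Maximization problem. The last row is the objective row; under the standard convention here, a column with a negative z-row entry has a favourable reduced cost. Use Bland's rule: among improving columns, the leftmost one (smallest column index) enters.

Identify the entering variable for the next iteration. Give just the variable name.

Objective-row coefficients: p: 0, q: -35/3, r: 6, s1: 0, s2: 7/3.
Improving columns: q. Bland's rule picks the smallest column index → q.

q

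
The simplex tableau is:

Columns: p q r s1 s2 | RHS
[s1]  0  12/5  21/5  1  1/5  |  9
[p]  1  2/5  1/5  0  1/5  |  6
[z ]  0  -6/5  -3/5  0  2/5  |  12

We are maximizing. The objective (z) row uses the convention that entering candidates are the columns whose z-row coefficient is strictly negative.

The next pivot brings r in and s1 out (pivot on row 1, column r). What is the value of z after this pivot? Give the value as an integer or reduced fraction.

93/7

Minimum ratio for r: 9/(21/5) = 15/7.
z changes by −(z-row coeff of r)·ratio = −(-3/5)·(15/7) = 9/7.
New z = 12 + (9/7) = 93/7.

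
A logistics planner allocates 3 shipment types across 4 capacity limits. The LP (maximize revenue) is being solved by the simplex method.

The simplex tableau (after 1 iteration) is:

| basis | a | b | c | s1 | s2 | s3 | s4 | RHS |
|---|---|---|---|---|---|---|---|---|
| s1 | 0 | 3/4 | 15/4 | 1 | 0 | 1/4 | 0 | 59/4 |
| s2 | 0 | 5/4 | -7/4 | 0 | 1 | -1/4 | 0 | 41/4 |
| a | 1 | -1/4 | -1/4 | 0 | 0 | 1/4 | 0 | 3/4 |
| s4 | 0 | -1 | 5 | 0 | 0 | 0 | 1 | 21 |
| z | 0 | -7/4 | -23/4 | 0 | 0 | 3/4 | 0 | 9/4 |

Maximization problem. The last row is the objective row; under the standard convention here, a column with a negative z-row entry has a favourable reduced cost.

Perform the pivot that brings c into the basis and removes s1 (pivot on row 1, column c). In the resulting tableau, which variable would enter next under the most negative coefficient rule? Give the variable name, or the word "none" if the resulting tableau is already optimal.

Pivot element 15/4. New z-row = old z-row − (-23/4)·(row 1/(15/4)).
Updated z-row coefficients: a: 0, b: -3/5, c: 0, s1: 23/15, s2: 0, s3: 17/15, s4: 0.
The most negative is -3/5 in column b, so b would enter next.

b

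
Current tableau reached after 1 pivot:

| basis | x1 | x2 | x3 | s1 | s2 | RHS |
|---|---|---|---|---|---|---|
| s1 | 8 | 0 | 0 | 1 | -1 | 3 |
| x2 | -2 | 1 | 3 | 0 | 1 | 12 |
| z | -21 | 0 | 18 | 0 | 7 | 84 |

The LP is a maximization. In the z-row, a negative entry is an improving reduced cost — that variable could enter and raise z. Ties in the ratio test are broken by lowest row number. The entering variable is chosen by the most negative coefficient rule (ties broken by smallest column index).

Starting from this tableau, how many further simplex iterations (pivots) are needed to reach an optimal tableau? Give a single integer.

1

pivot: x1 in, s1 out → z = 735/8
No improving column remains; optimal.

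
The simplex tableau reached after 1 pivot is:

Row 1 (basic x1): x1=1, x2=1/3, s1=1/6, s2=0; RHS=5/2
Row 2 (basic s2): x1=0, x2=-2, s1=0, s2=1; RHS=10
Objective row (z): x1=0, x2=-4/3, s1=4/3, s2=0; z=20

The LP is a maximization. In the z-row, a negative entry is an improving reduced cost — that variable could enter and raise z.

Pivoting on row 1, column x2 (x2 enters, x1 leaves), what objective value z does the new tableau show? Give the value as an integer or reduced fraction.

Minimum ratio for x2: (5/2)/(1/3) = 15/2.
z changes by −(z-row coeff of x2)·ratio = −(-4/3)·(15/2) = 10.
New z = 20 + 10 = 30.

30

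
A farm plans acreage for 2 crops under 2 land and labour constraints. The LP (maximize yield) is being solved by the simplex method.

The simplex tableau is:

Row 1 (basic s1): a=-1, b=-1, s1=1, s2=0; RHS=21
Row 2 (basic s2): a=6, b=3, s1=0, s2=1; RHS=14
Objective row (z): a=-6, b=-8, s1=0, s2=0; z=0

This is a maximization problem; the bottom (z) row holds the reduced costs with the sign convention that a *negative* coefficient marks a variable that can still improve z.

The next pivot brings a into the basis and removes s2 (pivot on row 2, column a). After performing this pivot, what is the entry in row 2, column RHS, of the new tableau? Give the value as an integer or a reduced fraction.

Pivot element is row 2, column a: 6.
Normalize row 2: new (row 2, RHS) = 14/6 = 7/3.
Row 2 is the pivot row, so the entry is 7/3.

7/3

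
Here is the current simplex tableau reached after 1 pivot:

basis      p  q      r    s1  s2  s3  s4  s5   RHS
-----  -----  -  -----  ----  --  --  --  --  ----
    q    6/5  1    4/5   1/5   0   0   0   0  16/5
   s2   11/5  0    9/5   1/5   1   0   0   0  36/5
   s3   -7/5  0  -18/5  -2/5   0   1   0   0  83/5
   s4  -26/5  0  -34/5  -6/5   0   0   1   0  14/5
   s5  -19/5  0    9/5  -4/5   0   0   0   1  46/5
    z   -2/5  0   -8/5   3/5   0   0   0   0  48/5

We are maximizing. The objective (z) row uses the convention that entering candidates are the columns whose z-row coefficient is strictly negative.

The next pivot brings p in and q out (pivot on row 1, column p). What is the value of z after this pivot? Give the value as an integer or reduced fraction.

Minimum ratio for p: (16/5)/(6/5) = 8/3.
z changes by −(z-row coeff of p)·ratio = −(-2/5)·(8/3) = 16/15.
New z = 48/5 + (16/15) = 32/3.

32/3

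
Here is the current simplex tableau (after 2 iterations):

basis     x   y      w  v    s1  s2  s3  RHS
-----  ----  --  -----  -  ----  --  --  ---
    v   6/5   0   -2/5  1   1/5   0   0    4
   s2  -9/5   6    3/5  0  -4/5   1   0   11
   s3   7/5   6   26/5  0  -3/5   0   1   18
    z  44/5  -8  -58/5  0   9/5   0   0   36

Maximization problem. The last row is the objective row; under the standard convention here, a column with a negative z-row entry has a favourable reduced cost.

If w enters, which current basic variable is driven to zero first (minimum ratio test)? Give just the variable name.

Ratios: row 1 (v): entry -2/5 ≤ 0, skip; row 2 (s2): 11/(3/5) = 55/3; row 3 (s3): 18/(26/5) = 45/13.
Minimum ratio 45/13 is in the s3 row, so s3 leaves.

s3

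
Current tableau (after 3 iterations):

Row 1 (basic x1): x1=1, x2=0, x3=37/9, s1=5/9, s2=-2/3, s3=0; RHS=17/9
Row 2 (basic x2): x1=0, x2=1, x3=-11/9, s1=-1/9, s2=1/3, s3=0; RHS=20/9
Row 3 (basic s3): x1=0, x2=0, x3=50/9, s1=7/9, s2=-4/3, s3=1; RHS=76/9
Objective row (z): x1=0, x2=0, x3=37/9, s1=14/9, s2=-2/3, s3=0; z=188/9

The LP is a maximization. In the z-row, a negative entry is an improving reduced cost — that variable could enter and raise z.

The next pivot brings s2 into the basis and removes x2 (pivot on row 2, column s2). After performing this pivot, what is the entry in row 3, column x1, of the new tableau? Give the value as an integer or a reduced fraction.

0

Pivot element is row 2, column s2: 1/3.
Normalize row 2: new (row 2, x1) = 0/(1/3) = 0.
row 3 ← row 3 − (-4/3)·(new row 2): 0 − (-4/3)·0 = 0.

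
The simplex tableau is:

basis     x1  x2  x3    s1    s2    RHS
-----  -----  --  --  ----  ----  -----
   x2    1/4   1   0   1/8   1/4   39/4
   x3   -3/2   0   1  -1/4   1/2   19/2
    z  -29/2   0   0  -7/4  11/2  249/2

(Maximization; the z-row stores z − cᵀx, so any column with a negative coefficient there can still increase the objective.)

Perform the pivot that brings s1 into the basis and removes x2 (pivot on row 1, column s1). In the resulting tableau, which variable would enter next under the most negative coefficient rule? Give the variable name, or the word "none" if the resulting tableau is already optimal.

Pivot element 1/8. New z-row = old z-row − (-7/4)·(row 1/(1/8)).
Updated z-row coefficients: x1: -11, x2: 14, x3: 0, s1: 0, s2: 9.
The most negative is -11 in column x1, so x1 would enter next.

x1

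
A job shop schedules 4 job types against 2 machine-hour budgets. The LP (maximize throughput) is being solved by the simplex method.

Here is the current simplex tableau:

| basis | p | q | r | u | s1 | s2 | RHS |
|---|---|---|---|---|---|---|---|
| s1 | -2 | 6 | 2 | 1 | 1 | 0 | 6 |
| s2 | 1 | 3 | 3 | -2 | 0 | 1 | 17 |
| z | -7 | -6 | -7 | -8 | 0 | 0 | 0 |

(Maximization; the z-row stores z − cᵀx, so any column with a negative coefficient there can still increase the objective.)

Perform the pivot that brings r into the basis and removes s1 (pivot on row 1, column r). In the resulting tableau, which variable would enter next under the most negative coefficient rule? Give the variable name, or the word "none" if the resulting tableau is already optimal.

Pivot element 2. New z-row = old z-row − (-7)·(row 1/2).
Updated z-row coefficients: p: -14, q: 15, r: 0, u: -9/2, s1: 7/2, s2: 0.
The most negative is -14 in column p, so p would enter next.

p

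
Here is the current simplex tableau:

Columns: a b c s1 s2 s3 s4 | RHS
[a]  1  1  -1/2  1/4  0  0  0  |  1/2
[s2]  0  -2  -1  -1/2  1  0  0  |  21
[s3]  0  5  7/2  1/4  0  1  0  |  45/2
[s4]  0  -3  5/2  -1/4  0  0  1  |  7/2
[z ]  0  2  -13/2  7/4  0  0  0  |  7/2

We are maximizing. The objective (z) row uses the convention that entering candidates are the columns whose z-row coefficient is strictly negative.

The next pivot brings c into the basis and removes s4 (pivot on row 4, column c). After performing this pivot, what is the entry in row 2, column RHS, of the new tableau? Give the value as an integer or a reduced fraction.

112/5

Pivot element is row 4, column c: 5/2.
Normalize row 4: new (row 4, RHS) = (7/2)/(5/2) = 7/5.
row 2 ← row 2 − (-1)·(new row 4): 21 − (-1)·(7/5) = 112/5.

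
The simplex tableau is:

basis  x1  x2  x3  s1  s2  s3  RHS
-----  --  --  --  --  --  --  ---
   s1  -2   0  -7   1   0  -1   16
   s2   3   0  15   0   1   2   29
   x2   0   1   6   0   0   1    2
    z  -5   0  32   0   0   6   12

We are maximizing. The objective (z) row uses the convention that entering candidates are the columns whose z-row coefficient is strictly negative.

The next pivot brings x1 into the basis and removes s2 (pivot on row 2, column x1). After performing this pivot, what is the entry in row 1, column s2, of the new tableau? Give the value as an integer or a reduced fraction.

2/3

Pivot element is row 2, column x1: 3.
Normalize row 2: new (row 2, s2) = 1/3 = 1/3.
row 1 ← row 1 − (-2)·(new row 2): 0 − (-2)·(1/3) = 2/3.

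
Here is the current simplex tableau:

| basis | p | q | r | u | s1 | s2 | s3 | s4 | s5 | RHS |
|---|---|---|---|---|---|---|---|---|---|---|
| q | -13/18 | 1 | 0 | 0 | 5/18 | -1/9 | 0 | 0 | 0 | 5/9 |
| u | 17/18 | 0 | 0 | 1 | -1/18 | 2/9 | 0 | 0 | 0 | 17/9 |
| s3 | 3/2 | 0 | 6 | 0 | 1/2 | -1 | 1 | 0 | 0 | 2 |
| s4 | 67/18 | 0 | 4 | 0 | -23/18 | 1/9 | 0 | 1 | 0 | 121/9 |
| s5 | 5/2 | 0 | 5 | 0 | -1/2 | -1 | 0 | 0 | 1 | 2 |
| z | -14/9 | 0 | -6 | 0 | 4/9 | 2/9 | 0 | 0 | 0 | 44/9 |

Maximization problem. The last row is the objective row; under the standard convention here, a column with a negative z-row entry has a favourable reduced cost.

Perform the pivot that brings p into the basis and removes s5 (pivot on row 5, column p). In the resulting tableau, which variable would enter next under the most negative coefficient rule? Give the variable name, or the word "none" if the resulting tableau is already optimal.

Pivot element 5/2. New z-row = old z-row − (-14/9)·(row 5/(5/2)).
Updated z-row coefficients: p: 0, q: 0, r: -26/9, u: 0, s1: 2/15, s2: -2/5, s3: 0, s4: 0, s5: 28/45.
The most negative is -26/9 in column r, so r would enter next.

r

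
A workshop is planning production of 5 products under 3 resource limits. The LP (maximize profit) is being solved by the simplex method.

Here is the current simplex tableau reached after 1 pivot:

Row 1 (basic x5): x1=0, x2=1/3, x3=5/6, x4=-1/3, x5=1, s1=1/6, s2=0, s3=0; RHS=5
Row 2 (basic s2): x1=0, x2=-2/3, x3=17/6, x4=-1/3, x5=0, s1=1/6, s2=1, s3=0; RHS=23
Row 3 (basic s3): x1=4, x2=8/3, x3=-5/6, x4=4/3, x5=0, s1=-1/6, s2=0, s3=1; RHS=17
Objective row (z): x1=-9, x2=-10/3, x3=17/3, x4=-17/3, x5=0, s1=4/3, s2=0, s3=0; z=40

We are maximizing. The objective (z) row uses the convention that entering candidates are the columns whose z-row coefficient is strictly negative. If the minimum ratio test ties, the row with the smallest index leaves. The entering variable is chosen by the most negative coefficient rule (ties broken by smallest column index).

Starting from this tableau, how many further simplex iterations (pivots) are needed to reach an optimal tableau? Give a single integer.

pivot: x1 in, s3 out → z = 313/4
pivot: x4 in, x1 out → z = 449/4
No improving column remains; optimal.

2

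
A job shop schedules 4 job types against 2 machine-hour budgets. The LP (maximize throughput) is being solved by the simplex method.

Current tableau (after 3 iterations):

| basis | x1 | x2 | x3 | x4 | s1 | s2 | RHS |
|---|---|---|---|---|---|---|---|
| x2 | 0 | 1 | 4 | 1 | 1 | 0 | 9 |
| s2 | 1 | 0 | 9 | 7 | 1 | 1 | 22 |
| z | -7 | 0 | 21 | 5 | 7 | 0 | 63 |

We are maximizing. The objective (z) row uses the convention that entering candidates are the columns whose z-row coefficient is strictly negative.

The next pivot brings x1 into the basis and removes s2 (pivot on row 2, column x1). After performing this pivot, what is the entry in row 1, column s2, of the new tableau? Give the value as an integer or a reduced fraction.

0

Pivot element is row 2, column x1: 1.
Normalize row 2: new (row 2, s2) = 1/1 = 1.
row 1 ← row 1 − 0·(new row 2): 0 − 0·1 = 0.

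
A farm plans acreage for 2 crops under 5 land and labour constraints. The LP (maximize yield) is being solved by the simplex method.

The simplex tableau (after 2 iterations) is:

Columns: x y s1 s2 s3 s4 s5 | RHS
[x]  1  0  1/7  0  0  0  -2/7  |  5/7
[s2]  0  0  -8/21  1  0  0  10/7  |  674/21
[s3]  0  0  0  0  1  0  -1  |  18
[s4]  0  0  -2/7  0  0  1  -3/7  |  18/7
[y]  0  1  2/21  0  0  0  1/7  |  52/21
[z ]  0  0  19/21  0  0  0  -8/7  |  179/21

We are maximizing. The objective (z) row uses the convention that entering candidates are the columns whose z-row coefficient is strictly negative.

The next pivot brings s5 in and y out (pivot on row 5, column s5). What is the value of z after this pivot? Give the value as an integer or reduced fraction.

85/3

Minimum ratio for s5: (52/21)/(1/7) = 52/3.
z changes by −(z-row coeff of s5)·ratio = −(-8/7)·(52/3) = 416/21.
New z = 179/21 + (416/21) = 85/3.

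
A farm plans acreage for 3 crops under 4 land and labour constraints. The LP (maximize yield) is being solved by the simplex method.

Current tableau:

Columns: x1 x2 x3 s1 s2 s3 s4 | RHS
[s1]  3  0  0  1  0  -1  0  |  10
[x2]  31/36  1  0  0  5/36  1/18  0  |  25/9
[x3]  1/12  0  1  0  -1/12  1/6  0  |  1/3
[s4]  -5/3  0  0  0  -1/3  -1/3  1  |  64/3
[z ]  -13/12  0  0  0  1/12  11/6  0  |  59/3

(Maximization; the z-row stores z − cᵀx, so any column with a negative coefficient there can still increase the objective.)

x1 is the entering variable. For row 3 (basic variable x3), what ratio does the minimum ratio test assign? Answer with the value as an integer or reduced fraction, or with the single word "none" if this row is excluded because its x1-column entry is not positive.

4

Ratio = RHS / (x1 entry) = (1/3) / (1/12) = 4.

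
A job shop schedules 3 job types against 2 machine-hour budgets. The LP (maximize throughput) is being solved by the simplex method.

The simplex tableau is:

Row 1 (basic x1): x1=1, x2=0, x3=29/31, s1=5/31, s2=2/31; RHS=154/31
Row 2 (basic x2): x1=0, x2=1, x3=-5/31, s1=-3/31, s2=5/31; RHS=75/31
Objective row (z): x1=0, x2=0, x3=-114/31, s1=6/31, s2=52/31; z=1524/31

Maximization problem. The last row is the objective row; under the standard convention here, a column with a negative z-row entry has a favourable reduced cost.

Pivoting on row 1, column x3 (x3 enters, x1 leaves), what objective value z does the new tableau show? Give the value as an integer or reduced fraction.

Minimum ratio for x3: (154/31)/(29/31) = 154/29.
z changes by −(z-row coeff of x3)·ratio = −(-114/31)·(154/29) = 17556/899.
New z = 1524/31 + (17556/899) = 1992/29.

1992/29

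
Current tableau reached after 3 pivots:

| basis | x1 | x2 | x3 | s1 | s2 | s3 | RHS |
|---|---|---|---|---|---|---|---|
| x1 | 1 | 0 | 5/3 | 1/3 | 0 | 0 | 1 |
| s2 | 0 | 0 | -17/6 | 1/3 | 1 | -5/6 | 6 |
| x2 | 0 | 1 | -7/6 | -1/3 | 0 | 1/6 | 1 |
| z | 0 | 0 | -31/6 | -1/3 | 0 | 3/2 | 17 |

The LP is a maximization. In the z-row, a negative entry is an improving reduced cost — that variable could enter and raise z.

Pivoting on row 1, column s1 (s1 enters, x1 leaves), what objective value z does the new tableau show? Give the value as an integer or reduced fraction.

18

Minimum ratio for s1: 1/(1/3) = 3.
z changes by −(z-row coeff of s1)·ratio = −(-1/3)·3 = 1.
New z = 17 + 1 = 18.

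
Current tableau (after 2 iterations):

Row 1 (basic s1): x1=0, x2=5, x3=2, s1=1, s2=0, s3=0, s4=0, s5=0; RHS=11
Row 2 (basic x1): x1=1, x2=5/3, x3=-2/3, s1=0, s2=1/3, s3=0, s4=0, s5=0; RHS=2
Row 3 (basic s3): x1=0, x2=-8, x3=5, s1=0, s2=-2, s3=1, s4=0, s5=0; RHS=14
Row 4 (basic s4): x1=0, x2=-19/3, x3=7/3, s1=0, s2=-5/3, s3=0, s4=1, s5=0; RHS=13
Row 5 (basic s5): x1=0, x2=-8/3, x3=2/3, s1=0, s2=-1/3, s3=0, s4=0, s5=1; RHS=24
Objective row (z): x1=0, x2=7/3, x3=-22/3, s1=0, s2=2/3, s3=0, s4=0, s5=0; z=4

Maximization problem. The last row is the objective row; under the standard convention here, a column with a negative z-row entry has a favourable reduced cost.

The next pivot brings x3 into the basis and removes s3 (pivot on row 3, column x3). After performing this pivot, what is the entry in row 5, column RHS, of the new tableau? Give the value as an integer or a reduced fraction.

332/15

Pivot element is row 3, column x3: 5.
Normalize row 3: new (row 3, RHS) = 14/5 = 14/5.
row 5 ← row 5 − (2/3)·(new row 3): 24 − (2/3)·(14/5) = 332/15.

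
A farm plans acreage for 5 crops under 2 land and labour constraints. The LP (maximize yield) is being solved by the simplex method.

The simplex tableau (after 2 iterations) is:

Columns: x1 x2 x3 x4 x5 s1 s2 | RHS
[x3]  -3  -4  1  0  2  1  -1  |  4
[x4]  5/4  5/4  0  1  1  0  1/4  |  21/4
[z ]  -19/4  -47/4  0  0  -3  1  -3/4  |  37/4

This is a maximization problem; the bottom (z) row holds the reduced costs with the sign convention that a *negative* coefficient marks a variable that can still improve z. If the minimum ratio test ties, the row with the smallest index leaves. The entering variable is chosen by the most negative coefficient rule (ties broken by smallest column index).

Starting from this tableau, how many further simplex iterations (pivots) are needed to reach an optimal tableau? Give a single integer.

1

pivot: x2 in, x4 out → z = 293/5
No improving column remains; optimal.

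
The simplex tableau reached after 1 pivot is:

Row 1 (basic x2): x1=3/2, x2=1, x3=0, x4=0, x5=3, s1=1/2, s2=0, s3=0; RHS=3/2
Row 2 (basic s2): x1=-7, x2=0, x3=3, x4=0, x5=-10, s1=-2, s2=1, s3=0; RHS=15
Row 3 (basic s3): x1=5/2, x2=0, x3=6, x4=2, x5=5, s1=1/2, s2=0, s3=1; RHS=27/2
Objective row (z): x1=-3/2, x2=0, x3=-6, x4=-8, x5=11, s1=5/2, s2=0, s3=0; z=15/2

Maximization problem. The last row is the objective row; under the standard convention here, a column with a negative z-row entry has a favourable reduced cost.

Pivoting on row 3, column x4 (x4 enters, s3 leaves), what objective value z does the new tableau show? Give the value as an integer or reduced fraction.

Minimum ratio for x4: (27/2)/2 = 27/4.
z changes by −(z-row coeff of x4)·ratio = −(-8)·(27/4) = 54.
New z = 15/2 + 54 = 123/2.

123/2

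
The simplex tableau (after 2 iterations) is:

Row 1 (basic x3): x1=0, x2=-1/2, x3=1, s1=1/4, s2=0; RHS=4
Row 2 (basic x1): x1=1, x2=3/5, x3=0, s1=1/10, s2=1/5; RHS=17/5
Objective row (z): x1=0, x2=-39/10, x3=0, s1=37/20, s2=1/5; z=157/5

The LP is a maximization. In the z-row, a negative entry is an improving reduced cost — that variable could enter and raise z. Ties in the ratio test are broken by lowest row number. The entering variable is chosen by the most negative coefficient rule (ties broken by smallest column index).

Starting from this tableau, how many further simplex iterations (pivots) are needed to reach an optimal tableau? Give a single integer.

pivot: x2 in, x1 out → z = 107/2
No improving column remains; optimal.

1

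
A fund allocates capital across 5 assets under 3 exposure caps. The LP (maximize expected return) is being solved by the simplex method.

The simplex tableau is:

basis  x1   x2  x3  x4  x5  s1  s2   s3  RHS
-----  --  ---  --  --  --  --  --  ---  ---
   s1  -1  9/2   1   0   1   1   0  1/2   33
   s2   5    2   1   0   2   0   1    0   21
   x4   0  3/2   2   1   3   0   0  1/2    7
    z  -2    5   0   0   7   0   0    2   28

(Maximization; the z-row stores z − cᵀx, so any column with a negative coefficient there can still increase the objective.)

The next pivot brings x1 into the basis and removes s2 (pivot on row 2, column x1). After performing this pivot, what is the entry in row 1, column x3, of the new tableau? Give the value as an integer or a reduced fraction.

6/5

Pivot element is row 2, column x1: 5.
Normalize row 2: new (row 2, x3) = 1/5 = 1/5.
row 1 ← row 1 − (-1)·(new row 2): 1 − (-1)·(1/5) = 6/5.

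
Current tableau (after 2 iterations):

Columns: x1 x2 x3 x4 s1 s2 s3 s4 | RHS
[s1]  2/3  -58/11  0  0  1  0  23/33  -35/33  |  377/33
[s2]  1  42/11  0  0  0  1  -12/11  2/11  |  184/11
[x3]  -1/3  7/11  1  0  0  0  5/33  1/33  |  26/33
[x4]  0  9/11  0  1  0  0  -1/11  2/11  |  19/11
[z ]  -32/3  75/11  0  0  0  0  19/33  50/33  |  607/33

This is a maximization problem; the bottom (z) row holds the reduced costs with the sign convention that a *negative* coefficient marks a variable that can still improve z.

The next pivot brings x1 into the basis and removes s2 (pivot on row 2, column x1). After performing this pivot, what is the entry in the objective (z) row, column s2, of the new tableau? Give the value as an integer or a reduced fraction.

Pivot element is row 2, column x1: 1.
Normalize row 2: new (row 2, s2) = 1/1 = 1.
z-row ← z-row − (-32/3)·(new row 2): 0 − (-32/3)·1 = 32/3.

32/3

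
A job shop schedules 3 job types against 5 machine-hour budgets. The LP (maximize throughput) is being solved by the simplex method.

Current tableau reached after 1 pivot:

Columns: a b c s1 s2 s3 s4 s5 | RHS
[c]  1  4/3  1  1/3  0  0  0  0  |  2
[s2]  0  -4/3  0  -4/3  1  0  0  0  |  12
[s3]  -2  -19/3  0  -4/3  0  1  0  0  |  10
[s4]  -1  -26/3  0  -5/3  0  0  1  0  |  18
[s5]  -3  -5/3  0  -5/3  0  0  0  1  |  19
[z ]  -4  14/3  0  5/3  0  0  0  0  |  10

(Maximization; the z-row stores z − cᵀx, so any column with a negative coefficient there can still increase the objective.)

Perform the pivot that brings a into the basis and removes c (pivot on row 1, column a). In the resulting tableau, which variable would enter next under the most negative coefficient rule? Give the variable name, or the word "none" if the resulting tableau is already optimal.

none

Pivot element 1. New z-row = old z-row − (-4)·(row 1/1).
Updated z-row coefficients: a: 0, b: 10, c: 4, s1: 3, s2: 0, s3: 0, s4: 0, s5: 0.
No coefficient is strictly negative; the tableau after this pivot is optimal.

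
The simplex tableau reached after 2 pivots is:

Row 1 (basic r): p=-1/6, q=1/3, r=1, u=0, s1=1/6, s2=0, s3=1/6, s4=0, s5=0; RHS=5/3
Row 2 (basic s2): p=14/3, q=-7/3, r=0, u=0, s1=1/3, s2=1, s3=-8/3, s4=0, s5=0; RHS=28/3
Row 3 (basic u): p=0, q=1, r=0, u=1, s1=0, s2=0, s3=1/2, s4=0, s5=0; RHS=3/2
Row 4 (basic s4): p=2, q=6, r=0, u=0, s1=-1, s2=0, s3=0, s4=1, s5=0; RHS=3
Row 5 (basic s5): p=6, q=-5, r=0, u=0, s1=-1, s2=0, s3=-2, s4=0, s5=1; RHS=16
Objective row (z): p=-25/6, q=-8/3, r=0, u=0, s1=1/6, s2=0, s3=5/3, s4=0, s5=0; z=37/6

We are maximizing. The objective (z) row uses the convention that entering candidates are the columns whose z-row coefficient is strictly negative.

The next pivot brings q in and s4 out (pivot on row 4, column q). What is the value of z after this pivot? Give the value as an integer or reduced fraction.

Minimum ratio for q: 3/6 = 1/2.
z changes by −(z-row coeff of q)·ratio = −(-8/3)·(1/2) = 4/3.
New z = 37/6 + (4/3) = 15/2.

15/2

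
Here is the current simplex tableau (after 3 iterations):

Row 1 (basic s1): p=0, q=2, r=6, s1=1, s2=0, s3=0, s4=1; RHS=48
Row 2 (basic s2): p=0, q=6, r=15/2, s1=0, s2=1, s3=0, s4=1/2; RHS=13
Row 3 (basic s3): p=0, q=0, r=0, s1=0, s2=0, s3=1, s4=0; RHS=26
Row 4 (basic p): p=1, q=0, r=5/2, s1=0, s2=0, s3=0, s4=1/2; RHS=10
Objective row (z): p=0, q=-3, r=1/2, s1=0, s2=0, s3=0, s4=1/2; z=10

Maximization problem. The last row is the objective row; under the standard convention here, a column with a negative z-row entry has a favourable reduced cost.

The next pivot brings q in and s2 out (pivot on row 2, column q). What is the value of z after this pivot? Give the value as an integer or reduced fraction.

Minimum ratio for q: 13/6 = 13/6.
z changes by −(z-row coeff of q)·ratio = −(-3)·(13/6) = 13/2.
New z = 10 + (13/2) = 33/2.

33/2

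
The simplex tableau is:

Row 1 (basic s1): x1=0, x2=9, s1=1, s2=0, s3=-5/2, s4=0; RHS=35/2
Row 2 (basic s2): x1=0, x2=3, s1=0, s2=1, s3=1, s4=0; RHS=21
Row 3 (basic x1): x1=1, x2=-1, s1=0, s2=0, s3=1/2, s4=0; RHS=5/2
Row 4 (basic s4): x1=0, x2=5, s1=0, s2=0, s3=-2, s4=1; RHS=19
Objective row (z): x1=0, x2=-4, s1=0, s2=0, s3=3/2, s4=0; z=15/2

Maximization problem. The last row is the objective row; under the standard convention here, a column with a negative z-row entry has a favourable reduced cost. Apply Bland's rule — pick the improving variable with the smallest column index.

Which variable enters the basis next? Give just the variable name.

Objective-row coefficients: x1: 0, x2: -4, s1: 0, s2: 0, s3: 3/2, s4: 0.
Improving columns: x2. Bland's rule picks the smallest column index → x2.

x2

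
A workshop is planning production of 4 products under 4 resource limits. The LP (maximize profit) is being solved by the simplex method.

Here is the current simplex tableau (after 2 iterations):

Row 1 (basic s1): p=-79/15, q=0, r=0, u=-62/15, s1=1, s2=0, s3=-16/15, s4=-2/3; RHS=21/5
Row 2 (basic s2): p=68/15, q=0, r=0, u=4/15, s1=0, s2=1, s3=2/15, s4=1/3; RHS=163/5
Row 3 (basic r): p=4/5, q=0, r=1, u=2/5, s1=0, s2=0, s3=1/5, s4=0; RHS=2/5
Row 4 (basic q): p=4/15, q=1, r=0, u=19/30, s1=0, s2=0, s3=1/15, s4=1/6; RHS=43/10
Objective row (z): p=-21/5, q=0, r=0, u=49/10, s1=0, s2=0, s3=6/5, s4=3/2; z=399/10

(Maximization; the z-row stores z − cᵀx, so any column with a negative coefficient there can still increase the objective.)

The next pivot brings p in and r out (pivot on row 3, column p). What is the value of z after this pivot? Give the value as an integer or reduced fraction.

42

Minimum ratio for p: (2/5)/(4/5) = 1/2.
z changes by −(z-row coeff of p)·ratio = −(-21/5)·(1/2) = 21/10.
New z = 399/10 + (21/10) = 42.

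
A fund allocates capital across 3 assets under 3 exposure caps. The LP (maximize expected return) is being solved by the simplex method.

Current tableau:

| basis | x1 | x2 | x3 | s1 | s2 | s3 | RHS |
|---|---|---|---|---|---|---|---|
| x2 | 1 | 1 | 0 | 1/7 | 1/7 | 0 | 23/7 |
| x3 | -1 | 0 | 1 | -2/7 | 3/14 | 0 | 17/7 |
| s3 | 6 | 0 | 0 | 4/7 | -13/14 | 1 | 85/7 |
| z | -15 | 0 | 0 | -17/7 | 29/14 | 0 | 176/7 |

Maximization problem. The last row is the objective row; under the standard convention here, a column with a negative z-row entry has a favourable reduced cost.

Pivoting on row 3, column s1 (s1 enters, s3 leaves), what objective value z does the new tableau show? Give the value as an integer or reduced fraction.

307/4

Minimum ratio for s1: (85/7)/(4/7) = 85/4.
z changes by −(z-row coeff of s1)·ratio = −(-17/7)·(85/4) = 1445/28.
New z = 176/7 + (1445/28) = 307/4.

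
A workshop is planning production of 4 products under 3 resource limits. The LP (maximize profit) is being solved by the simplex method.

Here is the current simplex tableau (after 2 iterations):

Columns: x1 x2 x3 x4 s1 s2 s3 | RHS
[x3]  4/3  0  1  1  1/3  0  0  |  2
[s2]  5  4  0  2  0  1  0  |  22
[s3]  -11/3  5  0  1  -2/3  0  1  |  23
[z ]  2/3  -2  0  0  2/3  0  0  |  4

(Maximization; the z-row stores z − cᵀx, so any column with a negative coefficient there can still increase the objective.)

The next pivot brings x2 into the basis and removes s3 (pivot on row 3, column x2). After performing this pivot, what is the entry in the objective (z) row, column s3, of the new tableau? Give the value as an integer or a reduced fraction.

2/5

Pivot element is row 3, column x2: 5.
Normalize row 3: new (row 3, s3) = 1/5 = 1/5.
z-row ← z-row − (-2)·(new row 3): 0 − (-2)·(1/5) = 2/5.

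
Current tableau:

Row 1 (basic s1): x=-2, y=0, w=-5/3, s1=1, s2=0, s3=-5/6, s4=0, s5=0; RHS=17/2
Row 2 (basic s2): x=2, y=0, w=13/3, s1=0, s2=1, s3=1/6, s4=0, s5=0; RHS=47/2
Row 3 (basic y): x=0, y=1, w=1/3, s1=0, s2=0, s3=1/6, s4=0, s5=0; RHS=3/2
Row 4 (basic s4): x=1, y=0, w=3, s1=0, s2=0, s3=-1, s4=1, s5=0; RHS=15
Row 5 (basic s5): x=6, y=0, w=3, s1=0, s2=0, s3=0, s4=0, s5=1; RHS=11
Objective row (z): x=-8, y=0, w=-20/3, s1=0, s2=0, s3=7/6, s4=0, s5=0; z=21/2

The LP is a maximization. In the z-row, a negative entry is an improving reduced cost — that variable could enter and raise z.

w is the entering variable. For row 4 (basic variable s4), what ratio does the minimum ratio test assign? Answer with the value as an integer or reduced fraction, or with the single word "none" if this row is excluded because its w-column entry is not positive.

5

Ratio = RHS / (w entry) = 15 / 3 = 5.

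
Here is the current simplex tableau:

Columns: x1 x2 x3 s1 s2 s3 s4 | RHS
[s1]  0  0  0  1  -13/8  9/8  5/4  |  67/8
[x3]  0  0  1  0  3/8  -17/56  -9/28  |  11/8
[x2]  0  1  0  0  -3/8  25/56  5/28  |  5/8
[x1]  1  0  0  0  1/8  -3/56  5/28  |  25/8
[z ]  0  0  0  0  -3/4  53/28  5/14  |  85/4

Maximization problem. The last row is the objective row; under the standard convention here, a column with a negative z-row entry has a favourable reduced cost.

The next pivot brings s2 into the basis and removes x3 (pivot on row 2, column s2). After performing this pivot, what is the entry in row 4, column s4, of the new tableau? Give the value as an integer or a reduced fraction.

2/7

Pivot element is row 2, column s2: 3/8.
Normalize row 2: new (row 2, s4) = (-9/28)/(3/8) = -6/7.
row 4 ← row 4 − (1/8)·(new row 2): 5/28 − (1/8)·(-6/7) = 2/7.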